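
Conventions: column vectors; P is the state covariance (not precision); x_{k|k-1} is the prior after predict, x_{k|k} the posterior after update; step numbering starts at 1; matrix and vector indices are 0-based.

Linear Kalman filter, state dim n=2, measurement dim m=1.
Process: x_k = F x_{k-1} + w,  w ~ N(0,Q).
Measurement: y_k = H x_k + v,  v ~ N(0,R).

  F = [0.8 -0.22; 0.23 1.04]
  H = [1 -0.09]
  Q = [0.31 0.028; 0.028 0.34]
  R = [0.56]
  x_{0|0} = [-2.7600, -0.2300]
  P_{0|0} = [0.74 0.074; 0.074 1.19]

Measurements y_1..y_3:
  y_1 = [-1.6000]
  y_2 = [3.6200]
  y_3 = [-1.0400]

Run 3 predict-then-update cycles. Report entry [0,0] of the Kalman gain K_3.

step 1: x^-=[-2.1574, -0.8740]  P^-=[0.8151 -0.0503; -0.0503 1.7017]  S=[1.3980]  K=[0.5863; -0.1455]  nu=[0.4787]  x^+=[-1.8767, -0.9437]  P^+=[0.3346 0.0690; 0.0690 1.6720]
step 2: x^-=[-1.2938, -1.4131]  P^-=[0.5808 -0.2391; -0.2391 2.1992]  S=[1.2016]  K=[0.5012; -0.3637]  nu=[4.7866]  x^+=[1.1054, -3.1539]  P^+=[0.2789 -0.0200; -0.0200 2.0402]
step 3: x^-=[1.5782, -3.0258]  P^-=[0.5943 -0.4032; -0.4032 2.5519]  S=[1.2475]  K=[0.5055; -0.5073]  nu=[-2.8905]  x^+=[0.1171, -1.5596]  P^+=[0.2756 -0.0833; -0.0833 2.2309]

K[0,0] = 0.5055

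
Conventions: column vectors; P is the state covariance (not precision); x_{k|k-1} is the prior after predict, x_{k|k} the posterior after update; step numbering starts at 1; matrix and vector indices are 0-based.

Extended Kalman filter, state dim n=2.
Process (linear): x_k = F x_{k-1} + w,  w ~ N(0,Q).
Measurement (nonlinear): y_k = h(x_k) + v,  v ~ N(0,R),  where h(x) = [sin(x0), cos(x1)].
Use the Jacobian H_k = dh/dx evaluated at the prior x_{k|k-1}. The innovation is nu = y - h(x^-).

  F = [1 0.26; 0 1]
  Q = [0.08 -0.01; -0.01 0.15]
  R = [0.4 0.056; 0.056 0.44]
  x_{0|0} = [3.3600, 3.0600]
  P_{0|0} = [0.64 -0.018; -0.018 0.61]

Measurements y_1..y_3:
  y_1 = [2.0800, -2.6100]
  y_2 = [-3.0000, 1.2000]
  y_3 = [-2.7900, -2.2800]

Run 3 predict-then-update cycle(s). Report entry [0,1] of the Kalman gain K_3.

step 1: x^-=[4.1556, 3.0600]  P^-=[0.7519 0.1306; 0.1306 0.7600]  H_jac=[-0.5285 0.0000; 0.0000 -0.0815]  S=[0.6100 0.0616; 0.0616 0.4450]  K=[-0.6582 0.0672; -0.1005 -0.1253]  nu=[2.9290, -1.6133]  x^+=[2.1193, 2.9678]  P^+=[0.4911 0.0893; 0.0893 0.7453]
step 2: x^-=[2.8910, 2.9678]  P^-=[0.6679 0.2731; 0.2731 0.8953]  H_jac=[-0.9688 0.0000; 0.0000 -0.1730]  S=[1.0268 0.1018; 0.1018 0.4668]  K=[-0.6338 0.0370; -0.2298 -0.2817]  nu=[-3.2480, 2.1849]  x^+=[5.0303, 3.0986]  P^+=[0.2596 0.1111; 0.1111 0.7909]
step 3: x^-=[5.8360, 3.0986]  P^-=[0.4508 0.3068; 0.3068 0.9409]  H_jac=[0.9017 0.0000; 0.0000 -0.0430]  S=[0.7665 0.0441; 0.0441 0.4417]  K=[0.5351 -0.0833; 0.3683 -0.1283]  nu=[-2.3576, -1.2809]  x^+=[4.6811, 2.3948]  P^+=[0.2322 0.1554; 0.1554 0.8338]

K[0,1] = -0.0833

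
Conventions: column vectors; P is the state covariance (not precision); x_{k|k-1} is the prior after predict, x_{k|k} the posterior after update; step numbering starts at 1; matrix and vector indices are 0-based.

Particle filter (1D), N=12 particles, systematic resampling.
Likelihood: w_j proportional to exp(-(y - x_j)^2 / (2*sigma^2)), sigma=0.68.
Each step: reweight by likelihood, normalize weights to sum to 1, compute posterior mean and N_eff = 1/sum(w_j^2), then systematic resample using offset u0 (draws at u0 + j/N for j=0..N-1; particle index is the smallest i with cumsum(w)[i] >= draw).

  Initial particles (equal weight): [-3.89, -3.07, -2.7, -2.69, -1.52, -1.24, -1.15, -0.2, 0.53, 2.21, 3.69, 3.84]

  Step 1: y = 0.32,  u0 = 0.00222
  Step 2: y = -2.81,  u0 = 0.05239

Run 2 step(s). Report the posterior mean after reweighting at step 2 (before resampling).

step 1: w=[0.0000, 0.0000, 0.0000, 0.0000, 0.0134, 0.0376, 0.0505, 0.3897, 0.4978, 0.0110, 0.0000, 0.0000]  mean=0.0849  Neff=2.4757  idx=[4, 6, 7, 7, 7, 7, 8, 8, 8, 8, 8, 8]
step 2: w=[0.7560, 0.2323, 0.0029, 0.0029, 0.0029, 0.0029, 0.0000, 0.0000, 0.0000, 0.0000, 0.0000, 0.0000]  mean=-1.4185  Neff=1.5986  idx=[0, 0, 0, 0, 0, 0, 0, 0, 0, 1, 1, 1]

post_mean = -1.4185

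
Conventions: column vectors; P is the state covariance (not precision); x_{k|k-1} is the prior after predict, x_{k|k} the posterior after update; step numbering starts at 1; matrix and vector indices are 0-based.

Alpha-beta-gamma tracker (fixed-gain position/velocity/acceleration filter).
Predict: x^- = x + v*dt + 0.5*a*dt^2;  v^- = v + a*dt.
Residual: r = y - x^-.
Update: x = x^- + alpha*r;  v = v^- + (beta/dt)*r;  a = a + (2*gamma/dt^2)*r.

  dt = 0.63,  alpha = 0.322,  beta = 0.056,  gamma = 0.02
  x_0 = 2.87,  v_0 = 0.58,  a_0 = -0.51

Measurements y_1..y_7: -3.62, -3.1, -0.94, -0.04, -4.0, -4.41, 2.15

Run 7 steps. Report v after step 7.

step 1: x_pred=3.1342  r=-6.7542  x^+=0.9593  v^+=-0.3417  a^+=-1.1907
step 2: x_pred=0.5078  r=-3.6078  x^+=-0.6539  v^+=-1.4125  a^+=-1.5543
step 3: x_pred=-1.8522  r=0.9122  x^+=-1.5585  v^+=-2.3106  a^+=-1.4624
step 4: x_pred=-3.3044  r=3.2644  x^+=-2.2533  v^+=-2.9417  a^+=-1.1334
step 5: x_pred=-4.3315  r=0.3315  x^+=-4.2247  v^+=-3.6263  a^+=-1.1000
step 6: x_pred=-6.7276  r=2.3176  x^+=-5.9813  v^+=-4.1133  a^+=-0.8664
step 7: x_pred=-8.7446  r=10.8946  x^+=-5.2365  v^+=-3.6907  a^+=0.2316

v_post = -3.6907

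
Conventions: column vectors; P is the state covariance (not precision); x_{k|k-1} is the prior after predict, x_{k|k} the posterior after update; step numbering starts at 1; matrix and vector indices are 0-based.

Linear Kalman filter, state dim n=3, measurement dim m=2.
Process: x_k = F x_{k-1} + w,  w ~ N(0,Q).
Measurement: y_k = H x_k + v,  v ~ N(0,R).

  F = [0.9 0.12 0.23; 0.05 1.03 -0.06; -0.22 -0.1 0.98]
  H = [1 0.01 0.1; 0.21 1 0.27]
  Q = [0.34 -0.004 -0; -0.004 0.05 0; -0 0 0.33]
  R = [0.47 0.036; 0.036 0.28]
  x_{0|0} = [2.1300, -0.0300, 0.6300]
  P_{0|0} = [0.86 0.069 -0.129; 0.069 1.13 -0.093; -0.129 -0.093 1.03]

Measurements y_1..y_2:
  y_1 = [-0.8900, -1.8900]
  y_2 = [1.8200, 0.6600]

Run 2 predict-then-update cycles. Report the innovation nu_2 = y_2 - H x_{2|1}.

innov = [2.0772, 2.2479]

step 1: x^-=[2.0583, 0.0378, 0.1518]  P^-=[1.0637 0.2087 -0.0758; 0.2087 1.2741 -0.3049; -0.0758 -0.3049 1.4490]  S=[1.5368 0.4670; 0.4670 1.6210]  K=[0.6701 0.0609; -0.1177 0.7961; 0.0327 0.0341]  nu=[-2.9639, -2.4010]  x^+=[-0.0740, -1.5249, -0.0268]  P^+=[0.3295 0.0055 -0.1243; 0.0055 0.3129 -0.3532; -0.1243 -0.3532 1.4445]
step 2: x^-=[-0.2557, -1.5727, 0.1425]  P^-=[0.6181 -0.0411 0.1192; -0.0411 0.4329 -0.4884; 0.1192 -0.4884 1.8594]  S=[1.1287 0.1636; 0.1636 0.6082]  K=[0.5504 0.0506; -0.1515 0.5215; 0.2672 -0.0083]  nu=[2.0772, 2.2479]  x^+=[1.0014, -0.7150, 0.6787]  P^+=[0.2654 -0.0088 -0.0480; -0.0088 0.2675 -0.4631; -0.0480 -0.4631 1.7795]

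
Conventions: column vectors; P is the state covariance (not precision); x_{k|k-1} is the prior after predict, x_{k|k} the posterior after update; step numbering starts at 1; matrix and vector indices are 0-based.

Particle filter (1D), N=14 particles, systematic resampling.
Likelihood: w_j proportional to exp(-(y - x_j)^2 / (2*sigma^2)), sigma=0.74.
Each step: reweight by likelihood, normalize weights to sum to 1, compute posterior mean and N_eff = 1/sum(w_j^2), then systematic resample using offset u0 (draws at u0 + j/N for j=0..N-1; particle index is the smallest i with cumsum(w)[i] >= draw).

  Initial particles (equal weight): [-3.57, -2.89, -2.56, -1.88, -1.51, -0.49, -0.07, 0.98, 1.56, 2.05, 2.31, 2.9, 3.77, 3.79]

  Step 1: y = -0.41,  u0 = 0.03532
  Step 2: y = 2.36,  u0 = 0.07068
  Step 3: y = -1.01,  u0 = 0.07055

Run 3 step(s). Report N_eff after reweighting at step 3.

step 1: w=[0.0000, 0.0014, 0.0057, 0.0537, 0.1280, 0.3841, 0.3477, 0.0662, 0.0112, 0.0015, 0.0005, 0.0000, 0.0000, 0.0000]  mean=-0.4390  Neff=3.4219  idx=[3, 4, 4, 5, 5, 5, 5, 5, 6, 6, 6, 6, 6, 7]
step 2: w=[0.0000, 0.0000, 0.0000, 0.0030, 0.0030, 0.0030, 0.0030, 0.0030, 0.0226, 0.0226, 0.0226, 0.0226, 0.0226, 0.8721]  mean=0.8394  Neff=1.3105  idx=[10, 13, 13, 13, 13, 13, 13, 13, 13, 13, 13, 13, 13, 13]
step 3: w=[0.5607, 0.0338, 0.0338, 0.0338, 0.0338, 0.0338, 0.0338, 0.0338, 0.0338, 0.0338, 0.0338, 0.0338, 0.0338, 0.0338]  mean=0.3912  Neff=3.0371  idx=[0, 0, 0, 0, 0, 0, 0, 1, 3, 5, 7, 9, 11, 13]

N_eff = 3.0371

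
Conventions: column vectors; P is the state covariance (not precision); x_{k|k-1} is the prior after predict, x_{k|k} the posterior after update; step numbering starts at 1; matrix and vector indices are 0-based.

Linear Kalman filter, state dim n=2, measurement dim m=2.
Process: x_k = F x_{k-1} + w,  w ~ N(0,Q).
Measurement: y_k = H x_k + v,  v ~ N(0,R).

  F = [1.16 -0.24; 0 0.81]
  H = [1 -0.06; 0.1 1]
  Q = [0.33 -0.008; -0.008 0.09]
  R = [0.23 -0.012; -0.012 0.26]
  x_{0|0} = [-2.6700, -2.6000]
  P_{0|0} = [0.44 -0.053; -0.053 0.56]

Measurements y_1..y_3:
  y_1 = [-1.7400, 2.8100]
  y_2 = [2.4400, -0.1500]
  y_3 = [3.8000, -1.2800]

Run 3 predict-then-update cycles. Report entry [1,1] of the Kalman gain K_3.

K[1,1] = 0.3769

step 1: x^-=[-2.4732, -2.1060]  P^-=[0.9838 -0.1667; -0.1667 0.4574]  S=[1.2355 -0.1067; -0.1067 0.6939]  K=[0.8066 0.0257; -0.1036 0.6192]  nu=[0.6068, 5.1633]  x^+=[-1.8512, 1.0284]  P^+=[0.1839 -0.0214; -0.0214 0.1644]
step 2: x^-=[-2.3942, 0.8330]  P^-=[0.5989 -0.0601; -0.0601 0.1979]  S=[0.8368 -0.0237; -0.0237 0.4518]  K=[0.7210 0.0374; -0.0741 0.4207]  nu=[4.8842, -0.7435]  x^+=[1.0997, 0.1584]  P^+=[0.1645 -0.0154; -0.0154 0.1118]
step 3: x^-=[1.2376, 0.1283]  P^-=[0.5663 -0.0442; -0.0442 0.1634]  S=[0.8022 -0.0091; -0.0091 0.4202]  K=[0.7098 0.0450; -0.0630 0.3769]  nu=[2.5701, -1.5321]  x^+=[2.9928, -0.6111]  P^+=[0.1619 -0.0130; -0.0130 0.1001]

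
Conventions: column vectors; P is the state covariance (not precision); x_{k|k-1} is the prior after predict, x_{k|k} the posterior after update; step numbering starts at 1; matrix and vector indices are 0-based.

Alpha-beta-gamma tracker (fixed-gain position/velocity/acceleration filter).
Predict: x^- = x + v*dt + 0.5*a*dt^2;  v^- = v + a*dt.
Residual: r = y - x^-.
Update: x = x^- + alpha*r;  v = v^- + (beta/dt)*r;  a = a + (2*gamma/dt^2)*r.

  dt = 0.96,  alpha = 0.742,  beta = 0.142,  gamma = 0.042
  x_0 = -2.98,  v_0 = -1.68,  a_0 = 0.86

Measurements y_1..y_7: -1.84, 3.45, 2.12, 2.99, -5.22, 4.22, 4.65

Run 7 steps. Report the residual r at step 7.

step 1: x_pred=-4.1965  r=2.3565  x^+=-2.4480  v^+=-0.5058  a^+=1.0748
step 2: x_pred=-2.4383  r=5.8883  x^+=1.9308  v^+=1.3969  a^+=1.6115
step 3: x_pred=4.0144  r=-1.8944  x^+=2.6088  v^+=2.6637  a^+=1.4388
step 4: x_pred=5.8290  r=-2.8390  x^+=3.7225  v^+=3.6251  a^+=1.1801
step 5: x_pred=7.7463  r=-12.9663  x^+=-1.8747  v^+=2.8400  a^+=-0.0018
step 6: x_pred=0.8509  r=3.3691  x^+=3.3508  v^+=3.3366  a^+=0.3053
step 7: x_pred=6.6946  r=-2.0446  x^+=5.1775  v^+=3.3273  a^+=0.1189

resid = -2.0446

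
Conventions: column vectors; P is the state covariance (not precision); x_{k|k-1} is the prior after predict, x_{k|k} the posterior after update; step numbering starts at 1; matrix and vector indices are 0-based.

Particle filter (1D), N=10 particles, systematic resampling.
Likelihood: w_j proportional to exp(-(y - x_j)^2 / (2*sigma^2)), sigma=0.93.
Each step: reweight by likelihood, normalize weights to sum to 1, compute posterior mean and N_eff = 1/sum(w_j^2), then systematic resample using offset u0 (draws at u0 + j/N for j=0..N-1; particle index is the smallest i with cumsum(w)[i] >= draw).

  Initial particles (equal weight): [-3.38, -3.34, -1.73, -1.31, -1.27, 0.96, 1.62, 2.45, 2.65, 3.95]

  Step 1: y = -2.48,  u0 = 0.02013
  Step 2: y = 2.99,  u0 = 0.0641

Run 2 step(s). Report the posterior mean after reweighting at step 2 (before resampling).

post_mean = -1.3232

step 1: w=[0.2171, 0.2261, 0.2505, 0.1572, 0.1487, 0.0004, 0.0000, 0.0000, 0.0000, 0.0000]  mean=-2.3168  Neff=4.8116  idx=[0, 0, 1, 1, 1, 2, 2, 3, 3, 4]
step 2: w=[0.0000, 0.0000, 0.0000, 0.0000, 0.0000, 0.0325, 0.0325, 0.2905, 0.2905, 0.3540]  mean=-1.3232  Neff=3.3760  idx=[6, 7, 7, 8, 8, 8, 9, 9, 9, 9]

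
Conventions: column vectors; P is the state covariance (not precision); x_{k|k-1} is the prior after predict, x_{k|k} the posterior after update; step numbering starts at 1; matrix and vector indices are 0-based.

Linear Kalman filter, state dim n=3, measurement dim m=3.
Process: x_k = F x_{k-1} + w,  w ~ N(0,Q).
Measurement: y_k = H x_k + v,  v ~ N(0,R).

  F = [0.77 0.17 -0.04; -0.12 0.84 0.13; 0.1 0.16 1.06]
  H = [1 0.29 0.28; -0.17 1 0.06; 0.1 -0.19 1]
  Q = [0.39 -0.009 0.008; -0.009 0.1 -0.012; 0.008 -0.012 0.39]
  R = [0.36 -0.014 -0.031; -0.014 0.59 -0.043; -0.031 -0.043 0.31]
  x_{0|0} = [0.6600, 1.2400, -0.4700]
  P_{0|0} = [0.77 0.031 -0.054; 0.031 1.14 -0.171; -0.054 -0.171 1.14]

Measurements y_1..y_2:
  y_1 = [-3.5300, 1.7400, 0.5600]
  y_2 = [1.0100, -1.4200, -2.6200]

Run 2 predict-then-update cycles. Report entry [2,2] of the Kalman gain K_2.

step 1: x^-=[0.7378, 0.9013, -0.2338]  P^-=[0.8951 0.0924 -0.0193; 0.0924 0.8928 0.1414; -0.0193 0.1414 1.6393]  S=[1.5245 0.2500 0.4671; 0.2500 1.5005 0.0257; 0.4671 0.0257 1.9294]  K=[0.6661 -0.1493 -0.1320; 0.1834 0.5607 -0.0617; 0.0400 0.1412 0.8232]  nu=[-4.4637, 0.9782, 0.8913]  x^+=[-2.4991, 0.5760, 0.4596]  P^+=[0.2825 -0.0383 -0.0907; -0.0383 0.3234 0.0163; -0.0907 0.0163 0.2600]
step 2: x^-=[-1.8448, 0.8435, 0.3294]  P^-=[0.5626 -0.0239 -0.0486; -0.0239 0.3508 0.0867; -0.0486 0.0867 0.6784]  S=[0.9782 0.0059 0.1703; 0.0059 0.9790 0.0120; 0.1703 0.0120 0.9649]  K=[0.5699 -0.1275 -0.0864; 0.1029 0.3672 -0.0044; 0.0528 0.1300 0.6700]  nu=[2.5179, -2.5969, -2.6047]  x^+=[0.1462, 0.1606, -1.6206]  P^+=[0.2391 -0.0347 -0.0695; -0.0347 0.2081 0.0227; -0.0695 0.0227 0.2117]

K[2,2] = 0.6700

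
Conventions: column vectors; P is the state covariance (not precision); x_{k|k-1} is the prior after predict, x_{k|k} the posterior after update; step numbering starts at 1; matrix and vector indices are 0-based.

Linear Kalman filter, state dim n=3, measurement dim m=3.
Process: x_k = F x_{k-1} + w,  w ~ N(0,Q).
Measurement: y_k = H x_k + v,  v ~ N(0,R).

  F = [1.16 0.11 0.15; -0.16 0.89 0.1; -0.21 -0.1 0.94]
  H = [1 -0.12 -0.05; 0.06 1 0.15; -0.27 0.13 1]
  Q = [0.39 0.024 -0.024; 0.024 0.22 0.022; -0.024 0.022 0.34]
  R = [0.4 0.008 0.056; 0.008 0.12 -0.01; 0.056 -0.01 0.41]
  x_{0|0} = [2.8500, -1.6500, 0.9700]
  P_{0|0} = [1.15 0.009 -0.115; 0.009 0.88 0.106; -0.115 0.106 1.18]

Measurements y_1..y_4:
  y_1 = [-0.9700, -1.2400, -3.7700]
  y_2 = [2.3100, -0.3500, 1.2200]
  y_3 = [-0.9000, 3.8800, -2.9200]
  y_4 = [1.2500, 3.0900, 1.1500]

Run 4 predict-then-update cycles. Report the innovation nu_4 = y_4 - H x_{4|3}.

innov = [0.8329, 1.1368, 2.5711]

step 1: x^-=[3.2700, -1.8275, 0.4783]  P^-=[1.9404 -0.0717 -0.2611; -0.0717 0.9783 0.1990; -0.2611 0.1990 1.4680]  S=[2.4039 -0.1271 -0.8580; -0.1271 1.1847 0.5226; -0.8580 0.5226 2.2338]  K=[0.7944 0.1251 -0.0797; -0.0630 0.8731 -0.0737; 0.1159 0.0274 0.7385]  nu=[-4.4354, 0.3196, -3.1278]  x^+=[0.0361, -1.0386, -2.3370]  P^+=[0.3178 -0.0116 0.0979; -0.0116 0.1148 -0.0605; 0.0979 -0.0605 0.3433]
step 2: x^-=[-0.4230, -1.1638, -2.1005]  P^-=[0.8558 -0.0301 0.0456; -0.0301 0.3119 -0.0101; 0.0456 -0.0101 0.6307]  S=[1.2644 -0.0053 -0.1689; -0.0053 0.4433 0.1098; -0.1689 0.1098 1.0833]  K=[0.6676 0.0912 -0.0800; -0.0560 0.7064 -0.0447; 0.0895 0.0547 0.5781]  nu=[2.4883, 1.1543, 3.3576]  x^+=[1.0748, -0.6379, 0.1264]  P^+=[0.2659 -0.0104 0.0768; -0.0104 0.0919 -0.0433; 0.0768 -0.0433 0.2679]
step 3: x^-=[1.1956, -0.7271, -0.0431]  P^-=[0.7776 -0.0221 0.0269; -0.0221 0.2951 0.0008; 0.0269 0.0008 0.5667]  S=[1.1858 -0.0030 -0.1632; -0.0030 0.4287 0.1079; -0.1632 0.1079 1.0256]  K=[0.6449 0.0935 -0.0884; -0.0519 0.6945 -0.0373; 0.0747 0.0659 0.5505]  nu=[-2.1850, 4.5418, -2.4596]  x^+=[0.4289, 2.6325, -1.2613]  P^+=[0.2562 -0.0085 0.0692; -0.0085 0.0897 -0.0391; 0.0692 -0.0391 0.2530]
step 4: x^-=[0.5979, 2.1482, -1.5390]  P^-=[0.7621 -0.0189 0.0193; -0.0189 0.2934 0.0037; 0.0193 0.0037 0.5554]  S=[1.1704 -0.0018 -0.1661; -0.0018 0.4278 0.1082; -0.1661 0.1082 1.0178]  K=[0.6395 0.0953 -0.0914; -0.0504 0.6933 -0.0358; 0.0698 0.0685 0.5452]  nu=[0.8329, 1.1368, 2.5711]  x^+=[1.0039, 2.8022, -0.0012]  P^+=[0.2538 -0.0078 0.0669; -0.0078 0.0893 -0.0382; 0.0669 -0.0382 0.2498]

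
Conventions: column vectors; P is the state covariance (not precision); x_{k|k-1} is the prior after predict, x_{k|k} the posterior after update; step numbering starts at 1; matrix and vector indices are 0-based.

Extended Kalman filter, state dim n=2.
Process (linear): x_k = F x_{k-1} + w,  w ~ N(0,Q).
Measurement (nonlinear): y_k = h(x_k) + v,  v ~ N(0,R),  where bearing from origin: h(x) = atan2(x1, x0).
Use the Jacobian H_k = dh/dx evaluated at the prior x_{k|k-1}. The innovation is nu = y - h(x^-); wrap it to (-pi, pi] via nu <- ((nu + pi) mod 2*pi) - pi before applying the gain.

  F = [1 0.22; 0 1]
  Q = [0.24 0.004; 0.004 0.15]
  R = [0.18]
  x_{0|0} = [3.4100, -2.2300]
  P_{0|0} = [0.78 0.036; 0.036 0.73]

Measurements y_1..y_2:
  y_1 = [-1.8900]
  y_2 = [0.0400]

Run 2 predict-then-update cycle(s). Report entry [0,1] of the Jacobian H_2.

H_jac[0,1] = 0.0967

step 1: x^-=[2.9194, -2.2300]  P^-=[1.0712 0.2006; 0.2006 0.8800]  H_jac=[0.1652 0.2163]  S=[0.2648]  K=[0.8324; 0.8442]  nu=[-1.2377]  x^+=[1.8891, -3.2748]  P^+=[0.8877 0.0146; 0.0146 0.6913]
step 2: x^-=[1.1687, -3.2748]  P^-=[1.1676 0.1706; 0.1706 0.8413]  H_jac=[0.2709 0.0967]  S=[0.2825]  K=[1.1780; 0.4516]  nu=[1.2680]  x^+=[2.6625, -2.7022]  P^+=[0.7756 0.0204; 0.0204 0.7837]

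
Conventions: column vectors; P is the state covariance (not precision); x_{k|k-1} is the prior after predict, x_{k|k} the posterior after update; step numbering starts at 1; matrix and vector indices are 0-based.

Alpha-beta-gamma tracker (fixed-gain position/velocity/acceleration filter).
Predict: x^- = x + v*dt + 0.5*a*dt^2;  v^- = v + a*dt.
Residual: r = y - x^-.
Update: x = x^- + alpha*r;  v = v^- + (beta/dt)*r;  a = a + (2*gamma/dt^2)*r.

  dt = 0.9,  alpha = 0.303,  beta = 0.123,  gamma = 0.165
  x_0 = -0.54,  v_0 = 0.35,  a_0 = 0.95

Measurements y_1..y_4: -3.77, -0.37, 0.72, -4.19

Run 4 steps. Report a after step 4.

a_post = -1.4982

step 1: x_pred=0.1597  r=-3.9297  x^+=-1.0310  v^+=0.6679  a^+=-0.6510
step 2: x_pred=-0.6935  r=0.3235  x^+=-0.5955  v^+=0.1262  a^+=-0.5192
step 3: x_pred=-0.6921  r=1.4121  x^+=-0.2643  v^+=-0.1481  a^+=0.0561
step 4: x_pred=-0.3748  r=-3.8152  x^+=-1.5308  v^+=-0.6190  a^+=-1.4982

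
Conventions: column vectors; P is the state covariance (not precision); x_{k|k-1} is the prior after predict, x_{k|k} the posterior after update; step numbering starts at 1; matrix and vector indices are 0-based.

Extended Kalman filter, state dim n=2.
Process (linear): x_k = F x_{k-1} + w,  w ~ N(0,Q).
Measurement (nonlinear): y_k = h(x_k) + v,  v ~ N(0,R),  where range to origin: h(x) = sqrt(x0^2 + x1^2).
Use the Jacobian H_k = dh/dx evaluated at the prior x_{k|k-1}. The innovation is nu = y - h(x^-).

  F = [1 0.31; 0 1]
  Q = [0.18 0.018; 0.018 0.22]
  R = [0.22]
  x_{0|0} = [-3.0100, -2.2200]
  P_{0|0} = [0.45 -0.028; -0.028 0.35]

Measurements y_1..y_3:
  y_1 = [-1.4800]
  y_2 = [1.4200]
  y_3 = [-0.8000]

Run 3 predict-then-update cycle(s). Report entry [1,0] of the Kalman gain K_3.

step 1: x^-=[-3.6982, -2.2200]  P^-=[0.6463 0.0985; 0.0985 0.5700]  H_jac=[-0.8574 -0.5147]  S=[0.9330]  K=[-0.6482; -0.4050]  nu=[-5.7934]  x^+=[0.0572, 0.1260]  P^+=[0.2542 -0.1464; -0.1464 0.4170]
step 2: x^-=[0.0963, 0.1260]  P^-=[0.3835 0.0009; 0.0009 0.6370]  H_jac=[0.6072 0.7946]  S=[0.7644]  K=[0.3055; 0.6628]  nu=[1.2614]  x^+=[0.4817, 0.9621]  P^+=[0.3122 -0.1539; -0.1539 0.3012]
step 3: x^-=[0.7800, 0.9621]  P^-=[0.4257 -0.0426; -0.0426 0.5212]  H_jac=[0.6297 0.7768]  S=[0.6616]  K=[0.3551; 0.5714]  nu=[-2.0386]  x^+=[0.0560, -0.2026]  P^+=[0.3422 -0.1768; -0.1768 0.3052]

K[1,0] = 0.5714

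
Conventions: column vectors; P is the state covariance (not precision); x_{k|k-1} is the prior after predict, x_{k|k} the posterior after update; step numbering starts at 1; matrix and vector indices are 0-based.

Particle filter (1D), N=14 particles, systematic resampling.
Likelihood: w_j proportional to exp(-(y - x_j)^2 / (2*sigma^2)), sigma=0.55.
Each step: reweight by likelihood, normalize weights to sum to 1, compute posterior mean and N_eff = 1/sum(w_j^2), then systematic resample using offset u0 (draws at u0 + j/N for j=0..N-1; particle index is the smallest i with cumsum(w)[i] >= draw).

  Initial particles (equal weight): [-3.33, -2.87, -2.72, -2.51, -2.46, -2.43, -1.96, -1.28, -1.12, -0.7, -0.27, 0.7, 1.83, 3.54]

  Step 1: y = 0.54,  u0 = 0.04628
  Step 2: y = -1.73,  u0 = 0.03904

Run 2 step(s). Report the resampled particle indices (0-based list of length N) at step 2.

resampled_idx = [0, 0, 0, 0, 0, 0, 0, 0, 0, 1, 1, 2, 3, 3]

step 1: w=[0.0000, 0.0000, 0.0000, 0.0000, 0.0000, 0.0000, 0.0000, 0.0029, 0.0072, 0.0542, 0.2325, 0.6592, 0.0439, 0.0000]  mean=0.4294  Neff=2.0260  idx=[9, 10, 10, 10, 11, 11, 11, 11, 11, 11, 11, 11, 11, 12]
step 2: w=[0.6604, 0.1125, 0.1125, 0.1125, 0.0002, 0.0002, 0.0002, 0.0002, 0.0002, 0.0002, 0.0002, 0.0002, 0.0002, 0.0000]  mean=-0.5521  Neff=2.1089  idx=[0, 0, 0, 0, 0, 0, 0, 0, 0, 1, 1, 2, 3, 3]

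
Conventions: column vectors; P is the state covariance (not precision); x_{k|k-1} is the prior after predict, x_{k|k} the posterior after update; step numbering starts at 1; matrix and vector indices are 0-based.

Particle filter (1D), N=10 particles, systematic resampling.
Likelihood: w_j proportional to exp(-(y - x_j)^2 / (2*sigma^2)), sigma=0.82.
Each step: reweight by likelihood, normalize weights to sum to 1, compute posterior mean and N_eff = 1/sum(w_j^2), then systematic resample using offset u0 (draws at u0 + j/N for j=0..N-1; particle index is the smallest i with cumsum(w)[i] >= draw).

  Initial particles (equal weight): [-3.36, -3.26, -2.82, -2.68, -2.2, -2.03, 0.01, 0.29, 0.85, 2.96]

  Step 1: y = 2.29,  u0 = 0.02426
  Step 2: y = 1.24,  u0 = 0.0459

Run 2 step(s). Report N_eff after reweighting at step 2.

N_eff = 4.8618

step 1: w=[0.0000, 0.0000, 0.0000, 0.0000, 0.0000, 0.0000, 0.0209, 0.0510, 0.2135, 0.7146]  mean=2.3118  Neff=1.7879  idx=[7, 8, 8, 9, 9, 9, 9, 9, 9, 9]
step 2: w=[0.1663, 0.2906, 0.2906, 0.0361, 0.0361, 0.0361, 0.0361, 0.0361, 0.0361, 0.0361]  mean=1.2895  Neff=4.8618  idx=[0, 0, 1, 1, 1, 2, 2, 2, 5, 8]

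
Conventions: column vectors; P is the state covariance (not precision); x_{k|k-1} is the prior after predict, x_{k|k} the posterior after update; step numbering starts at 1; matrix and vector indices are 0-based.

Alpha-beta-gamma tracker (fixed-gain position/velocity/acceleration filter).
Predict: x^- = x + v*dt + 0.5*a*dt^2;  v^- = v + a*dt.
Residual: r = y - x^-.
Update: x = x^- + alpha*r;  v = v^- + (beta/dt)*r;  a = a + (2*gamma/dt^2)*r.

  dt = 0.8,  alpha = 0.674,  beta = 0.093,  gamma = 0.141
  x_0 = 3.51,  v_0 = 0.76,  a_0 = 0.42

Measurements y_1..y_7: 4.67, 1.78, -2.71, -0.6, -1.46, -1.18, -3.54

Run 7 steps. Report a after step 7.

step 1: x_pred=4.2524  r=0.4176  x^+=4.5339  v^+=1.1445  a^+=0.6040
step 2: x_pred=5.6428  r=-3.8628  x^+=3.0393  v^+=1.1787  a^+=-1.0980
step 3: x_pred=3.6309  r=-6.3409  x^+=-0.6429  v^+=-0.4368  a^+=-3.8920
step 4: x_pred=-2.2378  r=1.6378  x^+=-1.1339  v^+=-3.3600  a^+=-3.1703
step 5: x_pred=-4.8365  r=3.3765  x^+=-2.5607  v^+=-5.5038  a^+=-1.6826
step 6: x_pred=-7.5022  r=6.3222  x^+=-3.2410  v^+=-6.1149  a^+=1.1031
step 7: x_pred=-7.7799  r=4.2399  x^+=-4.9222  v^+=-4.7395  a^+=2.9714

a_post = 2.9714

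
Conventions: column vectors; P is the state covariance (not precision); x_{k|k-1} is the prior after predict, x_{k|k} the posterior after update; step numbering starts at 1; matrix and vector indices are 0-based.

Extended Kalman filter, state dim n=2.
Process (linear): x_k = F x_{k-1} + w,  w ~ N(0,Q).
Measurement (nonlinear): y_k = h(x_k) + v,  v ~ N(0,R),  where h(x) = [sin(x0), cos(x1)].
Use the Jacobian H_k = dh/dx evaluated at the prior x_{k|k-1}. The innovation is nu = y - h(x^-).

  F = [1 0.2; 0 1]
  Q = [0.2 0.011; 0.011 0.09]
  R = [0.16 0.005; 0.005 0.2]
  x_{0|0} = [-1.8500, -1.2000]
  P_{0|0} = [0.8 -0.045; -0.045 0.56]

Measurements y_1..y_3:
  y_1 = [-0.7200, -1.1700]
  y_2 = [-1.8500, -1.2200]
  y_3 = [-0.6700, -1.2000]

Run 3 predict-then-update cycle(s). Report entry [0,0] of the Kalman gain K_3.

K[0,0] = -0.7048

step 1: x^-=[-2.0900, -1.2000]  P^-=[1.0044 0.0780; 0.0780 0.6500]  H_jac=[-0.4962 0.0000; 0.0000 0.9320]  S=[0.4073 -0.0311; -0.0311 0.7647]  K=[-1.2202 0.0455; -0.0347 0.7909]  nu=[0.1482, -1.5324]  x^+=[-2.3406, -2.4171]  P^+=[0.3930 0.0032; 0.0032 0.1695]
step 2: x^-=[-2.8240, -2.4171]  P^-=[0.6011 0.0481; 0.0481 0.2595]  H_jac=[-0.9500 0.0000; 0.0000 0.6628]  S=[0.7024 -0.0253; -0.0253 0.3140]  K=[-0.8116 0.0362; -0.0455 0.5441]  nu=[-1.5377, -0.4712]  x^+=[-1.5931, -2.6035]  P^+=[0.1365 0.0048; 0.0048 0.1638]
step 3: x^-=[-2.1138, -2.6035]  P^-=[0.3450 0.0486; 0.0486 0.2538]  H_jac=[-0.5167 0.0000; 0.0000 0.5125]  S=[0.2521 -0.0079; -0.0079 0.2667]  K=[-0.7048 0.0726; -0.0844 0.4854]  nu=[0.1862, -0.3413]  x^+=[-2.2697, -2.7849]  P^+=[0.2175 0.0214; 0.0214 0.1886]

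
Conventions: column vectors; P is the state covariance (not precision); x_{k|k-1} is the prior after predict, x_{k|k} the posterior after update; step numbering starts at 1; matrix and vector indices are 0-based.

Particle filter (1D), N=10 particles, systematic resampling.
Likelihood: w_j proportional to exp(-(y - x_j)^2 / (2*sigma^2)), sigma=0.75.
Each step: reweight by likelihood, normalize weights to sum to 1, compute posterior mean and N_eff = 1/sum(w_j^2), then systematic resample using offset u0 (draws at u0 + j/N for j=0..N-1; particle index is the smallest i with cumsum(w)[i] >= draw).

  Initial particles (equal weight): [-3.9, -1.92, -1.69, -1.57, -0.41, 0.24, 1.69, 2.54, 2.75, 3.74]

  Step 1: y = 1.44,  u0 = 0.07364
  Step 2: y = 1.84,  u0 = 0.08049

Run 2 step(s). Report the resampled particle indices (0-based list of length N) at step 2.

resampled_idx = [2, 3, 3, 4, 5, 5, 6, 7, 8, 9]

step 1: w=[0.0000, 0.0000, 0.0001, 0.0002, 0.0259, 0.1511, 0.5141, 0.1854, 0.1182, 0.0049]  mean=1.7085  Neff=2.9745  idx=[5, 5, 6, 6, 6, 6, 6, 7, 7, 8]
step 2: w=[0.0149, 0.0149, 0.1425, 0.1425, 0.1425, 0.1425, 0.1425, 0.0940, 0.0940, 0.0696]  mean=1.8804  Neff=8.0327  idx=[2, 3, 3, 4, 5, 5, 6, 7, 8, 9]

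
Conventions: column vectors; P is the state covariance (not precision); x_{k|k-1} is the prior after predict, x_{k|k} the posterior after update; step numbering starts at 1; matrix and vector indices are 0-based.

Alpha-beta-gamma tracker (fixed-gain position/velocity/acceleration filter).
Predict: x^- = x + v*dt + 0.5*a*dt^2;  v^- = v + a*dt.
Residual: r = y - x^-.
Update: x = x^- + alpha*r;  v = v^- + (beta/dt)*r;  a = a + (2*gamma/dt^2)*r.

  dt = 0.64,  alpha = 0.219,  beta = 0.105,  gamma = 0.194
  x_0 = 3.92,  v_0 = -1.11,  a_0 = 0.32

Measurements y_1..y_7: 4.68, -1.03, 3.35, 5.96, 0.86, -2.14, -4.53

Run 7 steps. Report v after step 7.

v_post = -0.0360

step 1: x_pred=3.2751  r=1.4049  x^+=3.5828  v^+=-0.6747  a^+=1.6508
step 2: x_pred=3.4891  r=-4.5191  x^+=2.4994  v^+=-0.3596  a^+=-2.6300
step 3: x_pred=1.7306  r=1.6194  x^+=2.0853  v^+=-1.7771  a^+=-1.0960
step 4: x_pred=0.7234  r=5.2366  x^+=1.8702  v^+=-1.6194  a^+=3.8644
step 5: x_pred=1.6252  r=-0.7652  x^+=1.4577  v^+=0.7283  a^+=3.1395
step 6: x_pred=2.5667  r=-4.7067  x^+=1.5359  v^+=1.9654  a^+=-1.3190
step 7: x_pred=2.5237  r=-7.0537  x^+=0.9789  v^+=-0.0360  a^+=-8.0007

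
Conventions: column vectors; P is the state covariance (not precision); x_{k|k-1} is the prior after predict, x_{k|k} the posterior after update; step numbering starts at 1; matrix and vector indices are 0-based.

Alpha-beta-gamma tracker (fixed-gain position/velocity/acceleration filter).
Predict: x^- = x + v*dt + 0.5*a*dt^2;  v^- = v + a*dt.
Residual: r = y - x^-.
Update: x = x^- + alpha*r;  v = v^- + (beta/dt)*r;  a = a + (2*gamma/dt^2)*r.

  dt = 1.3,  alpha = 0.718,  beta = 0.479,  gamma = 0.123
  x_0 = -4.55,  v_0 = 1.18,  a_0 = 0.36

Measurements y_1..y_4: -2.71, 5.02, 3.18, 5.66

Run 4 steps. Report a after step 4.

step 1: x_pred=-2.7118  r=0.0018  x^+=-2.7105  v^+=1.6487  a^+=0.3603
step 2: x_pred=-0.2628  r=5.2828  x^+=3.5302  v^+=4.0635  a^+=1.1292
step 3: x_pred=9.7670  r=-6.5870  x^+=5.0375  v^+=3.1045  a^+=0.1704
step 4: x_pred=9.2174  r=-3.5574  x^+=6.6632  v^+=2.0153  a^+=-0.3474

a_post = -0.3474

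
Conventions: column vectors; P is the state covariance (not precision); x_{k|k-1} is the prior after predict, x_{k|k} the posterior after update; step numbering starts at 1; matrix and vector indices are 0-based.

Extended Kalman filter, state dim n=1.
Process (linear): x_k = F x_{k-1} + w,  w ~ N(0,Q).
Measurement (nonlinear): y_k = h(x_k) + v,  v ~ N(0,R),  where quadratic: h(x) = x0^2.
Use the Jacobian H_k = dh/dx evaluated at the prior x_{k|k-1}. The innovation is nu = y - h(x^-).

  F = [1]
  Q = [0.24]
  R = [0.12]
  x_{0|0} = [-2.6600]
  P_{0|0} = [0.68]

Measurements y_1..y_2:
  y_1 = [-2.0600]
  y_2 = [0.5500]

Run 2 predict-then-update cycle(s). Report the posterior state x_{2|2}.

step 1: x^-=[-2.6600]  P^-=[0.9200]  H_jac=[-5.3200]  S=[26.1582]  K=[-0.1871]  nu=[-9.1356]  x^+=[-0.9507]  P^+=[0.0042]
step 2: x^-=[-0.9507]  P^-=[0.2442]  H_jac=[-1.9013]  S=[1.0029]  K=[-0.4630]  nu=[-0.3538]  x^+=[-0.7869]  P^+=[0.0292]

x_post = [-0.7869]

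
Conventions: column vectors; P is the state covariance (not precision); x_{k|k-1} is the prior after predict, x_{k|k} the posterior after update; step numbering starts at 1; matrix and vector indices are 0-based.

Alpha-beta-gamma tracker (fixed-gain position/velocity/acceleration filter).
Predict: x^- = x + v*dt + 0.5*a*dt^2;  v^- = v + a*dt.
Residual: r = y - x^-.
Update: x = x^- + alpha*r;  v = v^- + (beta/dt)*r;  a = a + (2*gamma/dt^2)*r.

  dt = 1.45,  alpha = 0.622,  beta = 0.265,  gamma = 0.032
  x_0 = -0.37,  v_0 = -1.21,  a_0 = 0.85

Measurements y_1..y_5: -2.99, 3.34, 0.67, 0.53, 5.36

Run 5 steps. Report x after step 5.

step 1: x_pred=-1.2309  r=-1.7591  x^+=-2.3251  v^+=-0.2990  a^+=0.7965
step 2: x_pred=-1.9213  r=5.2613  x^+=1.3512  v^+=1.8174  a^+=0.9566
step 3: x_pred=4.9921  r=-4.3221  x^+=2.3038  v^+=2.4146  a^+=0.8250
step 4: x_pred=6.6723  r=-6.1423  x^+=2.8518  v^+=2.4884  a^+=0.6381
step 5: x_pred=7.1307  r=-1.7707  x^+=6.0293  v^+=3.0900  a^+=0.5842

x_post = 6.0293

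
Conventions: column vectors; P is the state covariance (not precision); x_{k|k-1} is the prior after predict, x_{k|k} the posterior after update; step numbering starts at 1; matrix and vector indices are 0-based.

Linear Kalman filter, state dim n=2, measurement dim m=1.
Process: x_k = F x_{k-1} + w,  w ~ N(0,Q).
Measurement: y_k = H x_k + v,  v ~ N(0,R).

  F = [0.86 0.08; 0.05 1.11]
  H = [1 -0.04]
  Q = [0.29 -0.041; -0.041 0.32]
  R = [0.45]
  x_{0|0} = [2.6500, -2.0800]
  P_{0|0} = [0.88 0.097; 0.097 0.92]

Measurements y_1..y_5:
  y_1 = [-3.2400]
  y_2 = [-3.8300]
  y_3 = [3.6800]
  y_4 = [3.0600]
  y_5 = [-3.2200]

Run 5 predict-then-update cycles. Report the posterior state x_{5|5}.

x_post = [-1.2046, -4.1143]

step 1: x^-=[2.1126, -2.1763]  P^-=[0.9601 0.1715; 0.1715 1.4665]  S=[1.3987]  K=[0.6815; 0.0807]  nu=[-5.4397]  x^+=[-1.5945, -2.6152]  P^+=[0.3105 0.0946; 0.0946 1.4574]
step 2: x^-=[-1.5805, -2.9826]  P^-=[0.5420 0.1925; 0.1925 2.1269]  S=[0.9800]  K=[0.5452; 0.1096]  nu=[-2.3688]  x^+=[-2.8719, -3.2422]  P^+=[0.2507 0.1339; 0.1339 2.1152]
step 3: x^-=[-2.7292, -3.7424]  P^-=[0.5074 0.2860; 0.2860 2.9416]  S=[0.9392]  K=[0.5280; 0.1792]  nu=[6.2595]  x^+=[0.5760, -2.6206]  P^+=[0.2455 0.1971; 0.1971 2.9114]
step 4: x^-=[0.2857, -2.8801]  P^-=[0.5173 0.4170; 0.4170 3.9297]  S=[0.9403]  K=[0.5325; 0.2764]  nu=[2.6591]  x^+=[1.7016, -2.1453]  P^+=[0.2508 0.2787; 0.2787 3.8578]
step 5: x^-=[1.2917, -2.2962]  P^-=[0.5385 0.5795; 0.5795 5.1048]  S=[0.9503]  K=[0.5423; 0.3949]  nu=[-4.6036]  x^+=[-1.2046, -4.1143]  P^+=[0.2591 0.3760; 0.3760 4.9566]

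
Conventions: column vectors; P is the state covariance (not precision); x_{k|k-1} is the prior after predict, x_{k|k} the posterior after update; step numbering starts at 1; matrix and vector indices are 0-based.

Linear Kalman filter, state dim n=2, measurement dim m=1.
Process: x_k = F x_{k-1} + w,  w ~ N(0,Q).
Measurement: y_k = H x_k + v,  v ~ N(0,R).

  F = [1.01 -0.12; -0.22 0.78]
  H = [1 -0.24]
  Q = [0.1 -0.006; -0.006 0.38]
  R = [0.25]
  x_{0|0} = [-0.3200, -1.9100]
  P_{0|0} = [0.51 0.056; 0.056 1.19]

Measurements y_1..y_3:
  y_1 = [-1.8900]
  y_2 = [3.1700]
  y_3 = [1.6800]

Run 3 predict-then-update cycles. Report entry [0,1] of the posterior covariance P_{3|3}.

P_post[0,1] = 0.0642

step 1: x^-=[-0.0940, -1.4194]  P^-=[0.6238 -0.1851; -0.1851 1.1095]  S=[1.0266]  K=[0.6509; -0.4397]  nu=[-2.1367]  x^+=[-1.4848, -0.4799]  P^+=[0.1888 0.1087; 0.1087 0.9110]
step 2: x^-=[-1.4421, -0.0477]  P^-=[0.2794 -0.0447; -0.0447 0.9061]  S=[0.6030]  K=[0.4811; -0.4347]  nu=[4.6007]  x^+=[0.7713, -2.0478]  P^+=[0.1398 0.0814; 0.0814 0.7921]
step 3: x^-=[1.0247, -1.7670]  P^-=[0.2343 -0.0449; -0.0449 0.8407]  S=[0.5543]  K=[0.4421; -0.4451]  nu=[0.2312]  x^+=[1.1269, -1.8699]  P^+=[0.1259 0.0642; 0.0642 0.7309]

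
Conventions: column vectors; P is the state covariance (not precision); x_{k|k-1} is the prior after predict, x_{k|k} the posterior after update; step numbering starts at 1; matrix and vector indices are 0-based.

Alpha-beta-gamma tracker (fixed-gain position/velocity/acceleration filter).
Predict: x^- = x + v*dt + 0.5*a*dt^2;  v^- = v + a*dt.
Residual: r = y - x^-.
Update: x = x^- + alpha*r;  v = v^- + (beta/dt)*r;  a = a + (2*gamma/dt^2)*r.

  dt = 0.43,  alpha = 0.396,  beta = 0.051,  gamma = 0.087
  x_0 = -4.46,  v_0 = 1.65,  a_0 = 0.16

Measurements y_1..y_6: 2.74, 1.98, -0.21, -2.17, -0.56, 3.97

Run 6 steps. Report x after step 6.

step 1: x_pred=-3.7357  r=6.4757  x^+=-1.1713  v^+=2.4868  a^+=6.2540
step 2: x_pred=0.4762  r=1.5038  x^+=1.0717  v^+=5.3544  a^+=7.6691
step 3: x_pred=4.0831  r=-4.2931  x^+=2.3830  v^+=8.1429  a^+=3.6291
step 4: x_pred=6.2200  r=-8.3900  x^+=2.8976  v^+=8.7084  a^+=-4.2663
step 5: x_pred=6.2477  r=-6.8077  x^+=3.5519  v^+=6.0664  a^+=-10.6727
step 6: x_pred=5.1737  r=-1.2037  x^+=4.6971  v^+=1.3344  a^+=-11.8055

x_post = 4.6971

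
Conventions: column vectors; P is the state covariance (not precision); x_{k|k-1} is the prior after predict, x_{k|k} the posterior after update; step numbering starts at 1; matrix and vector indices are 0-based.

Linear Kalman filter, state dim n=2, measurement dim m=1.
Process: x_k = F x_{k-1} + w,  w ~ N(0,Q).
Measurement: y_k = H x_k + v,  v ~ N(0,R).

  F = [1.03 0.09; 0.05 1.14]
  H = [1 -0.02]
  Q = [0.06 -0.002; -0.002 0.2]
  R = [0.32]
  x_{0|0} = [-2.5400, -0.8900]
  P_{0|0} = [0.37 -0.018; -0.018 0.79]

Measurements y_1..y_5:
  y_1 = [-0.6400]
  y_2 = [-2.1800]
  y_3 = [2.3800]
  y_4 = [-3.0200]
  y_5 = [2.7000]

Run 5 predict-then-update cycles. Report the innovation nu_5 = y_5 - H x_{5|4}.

innov = [4.2642]

step 1: x^-=[-2.6963, -1.1416]  P^-=[0.4556 0.0769; 0.0769 1.2256]  S=[0.7730]  K=[0.5874; 0.0678]  nu=[2.0335]  x^+=[-1.5019, -1.0038]  P^+=[0.1889 0.0461; 0.0461 1.2220]
step 2: x^-=[-1.6373, -1.2194]  P^-=[0.2788 0.1875; 0.1875 1.7939]  S=[0.5921]  K=[0.4646; 0.2560]  nu=[-0.5671]  x^+=[-1.9008, -1.3646]  P^+=[0.1510 0.1170; 0.1170 1.7550]
step 3: x^-=[-2.0806, -1.6507]  P^-=[0.2561 0.3238; 0.3238 2.4946]  S=[0.5642]  K=[0.4425; 0.4855]  nu=[4.4276]  x^+=[-0.1213, 0.4988]  P^+=[0.1457 0.2026; 0.2026 2.3616]
step 4: x^-=[-0.0801, 0.5626]  P^-=[0.2712 0.4866; 0.4866 3.2926]  S=[0.5731]  K=[0.4563; 0.7342]  nu=[-2.9287]  x^+=[-1.4164, -1.5876]  P^+=[0.1519 0.2946; 0.2946 2.9837]
step 5: x^-=[-1.6018, -1.8807]  P^-=[0.2999 0.6592; 0.6592 4.1116]  S=[0.5952]  K=[0.4818; 0.9694]  nu=[4.2642]  x^+=[0.4526, 2.2528]  P^+=[0.1618 0.3812; 0.3812 3.5523]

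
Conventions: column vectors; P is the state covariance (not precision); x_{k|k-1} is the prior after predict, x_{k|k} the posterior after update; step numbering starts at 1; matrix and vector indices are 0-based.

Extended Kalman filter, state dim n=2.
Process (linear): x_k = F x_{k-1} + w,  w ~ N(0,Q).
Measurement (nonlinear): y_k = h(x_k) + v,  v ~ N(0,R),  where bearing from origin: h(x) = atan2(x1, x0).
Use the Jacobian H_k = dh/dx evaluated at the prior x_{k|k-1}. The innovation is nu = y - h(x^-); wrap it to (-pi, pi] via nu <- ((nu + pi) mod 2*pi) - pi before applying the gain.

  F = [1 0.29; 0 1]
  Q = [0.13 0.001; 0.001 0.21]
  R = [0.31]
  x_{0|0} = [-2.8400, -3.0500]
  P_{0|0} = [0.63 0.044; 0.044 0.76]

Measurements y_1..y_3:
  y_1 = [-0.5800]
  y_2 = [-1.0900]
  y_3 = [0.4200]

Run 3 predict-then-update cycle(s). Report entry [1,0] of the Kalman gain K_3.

K[1,0] = -0.2324

step 1: x^-=[-3.7245, -3.0500]  P^-=[0.8494 0.2654; 0.2654 0.9700]  H_jac=[0.1316 -0.1607]  S=[0.3385]  K=[0.2042; -0.3573]  nu=[1.8754]  x^+=[-3.3415, -3.7201]  P^+=[0.8353 0.2901; 0.2901 0.9268]
step 2: x^-=[-4.4203, -3.7201]  P^-=[1.2115 0.5599; 0.5599 1.1368]  H_jac=[0.1115 -0.1324]  S=[0.3285]  K=[0.1854; -0.2684]  nu=[1.3520]  x^+=[-4.1697, -4.0829]  P^+=[1.2002 0.5762; 0.5762 1.1131]
step 3: x^-=[-5.3538, -4.0829]  P^-=[1.7580 0.9000; 0.9000 1.3231]  H_jac=[0.0901 -0.1181]  S=[0.3236]  K=[0.1609; -0.2324]  nu=[2.9101]  x^+=[-4.8856, -4.7592]  P^+=[1.7497 0.9121; 0.9121 1.3056]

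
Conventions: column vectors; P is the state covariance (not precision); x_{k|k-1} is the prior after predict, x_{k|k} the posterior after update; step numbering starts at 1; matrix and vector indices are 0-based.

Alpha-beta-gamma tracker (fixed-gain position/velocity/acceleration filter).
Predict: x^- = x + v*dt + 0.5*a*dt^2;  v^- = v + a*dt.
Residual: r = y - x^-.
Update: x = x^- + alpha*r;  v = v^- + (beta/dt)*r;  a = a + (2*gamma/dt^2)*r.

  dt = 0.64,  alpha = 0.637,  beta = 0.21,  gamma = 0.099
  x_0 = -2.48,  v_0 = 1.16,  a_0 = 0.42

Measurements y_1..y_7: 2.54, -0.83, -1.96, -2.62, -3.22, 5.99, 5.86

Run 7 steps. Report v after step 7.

v_post = 1.2871

step 1: x_pred=-1.6516  r=4.1916  x^+=1.0185  v^+=2.8042  a^+=2.4462
step 2: x_pred=3.3141  r=-4.1441  x^+=0.6743  v^+=3.0100  a^+=0.4430
step 3: x_pred=2.6914  r=-4.6514  x^+=-0.2715  v^+=1.7672  a^+=-1.8055
step 4: x_pred=0.4897  r=-3.1097  x^+=-1.4912  v^+=-0.4087  a^+=-3.3087
step 5: x_pred=-2.4304  r=-0.7896  x^+=-2.9334  v^+=-2.7854  a^+=-3.6904
step 6: x_pred=-5.4718  r=11.4618  x^+=1.8294  v^+=-1.3864  a^+=1.8502
step 7: x_pred=1.3210  r=4.5390  x^+=4.2123  v^+=1.2871  a^+=4.0443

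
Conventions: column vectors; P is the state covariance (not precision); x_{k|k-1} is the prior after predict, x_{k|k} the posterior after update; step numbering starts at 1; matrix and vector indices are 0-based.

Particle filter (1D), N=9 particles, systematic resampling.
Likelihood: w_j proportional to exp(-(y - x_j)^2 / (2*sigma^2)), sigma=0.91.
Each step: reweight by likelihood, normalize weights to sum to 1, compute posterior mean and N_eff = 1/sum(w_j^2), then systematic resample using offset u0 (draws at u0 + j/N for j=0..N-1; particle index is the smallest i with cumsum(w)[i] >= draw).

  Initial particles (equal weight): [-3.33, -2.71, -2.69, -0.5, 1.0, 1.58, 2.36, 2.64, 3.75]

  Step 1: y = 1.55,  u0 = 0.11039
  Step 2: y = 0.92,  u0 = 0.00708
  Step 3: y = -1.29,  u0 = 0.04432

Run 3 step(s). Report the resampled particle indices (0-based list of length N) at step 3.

step 1: w=[0.0000, 0.0000, 0.0000, 0.0253, 0.2665, 0.3197, 0.2152, 0.1561, 0.0172]  mean=1.7435  Neff=4.0844  idx=[4, 4, 5, 5, 5, 6, 6, 7, 8]
step 2: w=[0.1974, 0.1974, 0.1523, 0.1523, 0.1523, 0.0567, 0.0567, 0.0332, 0.0016]  mean=1.4780  Neff=6.4472  idx=[0, 0, 1, 1, 2, 3, 3, 4, 5]
step 3: w=[0.2144, 0.2144, 0.2144, 0.2144, 0.0352, 0.0352, 0.0352, 0.0352, 0.0016]  mean=1.0839  Neff=5.2959  idx=[0, 0, 1, 1, 2, 2, 3, 3, 6]

resampled_idx = [0, 0, 1, 1, 2, 2, 3, 3, 6]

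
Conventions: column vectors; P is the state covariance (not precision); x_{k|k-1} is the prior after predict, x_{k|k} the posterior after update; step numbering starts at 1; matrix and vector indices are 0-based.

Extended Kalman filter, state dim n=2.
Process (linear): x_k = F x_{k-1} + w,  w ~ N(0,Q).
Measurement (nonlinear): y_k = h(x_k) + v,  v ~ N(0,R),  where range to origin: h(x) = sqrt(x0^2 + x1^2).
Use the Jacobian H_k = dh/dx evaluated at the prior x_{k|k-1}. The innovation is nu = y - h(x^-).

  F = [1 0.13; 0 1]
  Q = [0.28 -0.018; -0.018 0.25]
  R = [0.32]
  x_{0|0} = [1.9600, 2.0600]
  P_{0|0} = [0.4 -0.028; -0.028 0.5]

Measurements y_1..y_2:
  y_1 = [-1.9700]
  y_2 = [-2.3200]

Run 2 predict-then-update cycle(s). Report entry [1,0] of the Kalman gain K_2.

step 1: x^-=[2.2278, 2.0600]  P^-=[0.6812 0.0190; 0.0190 0.7500]  H_jac=[0.7342 0.6789]  S=[1.0518]  K=[0.4877; 0.4974]  nu=[-5.0043]  x^+=[-0.2130, -0.4289]  P^+=[0.4309 -0.2362; -0.2362 0.4898]
step 2: x^-=[-0.2687, -0.4289]  P^-=[0.6578 -0.1905; -0.1905 0.7398]  H_jac=[-0.5310 -0.8474]  S=[0.8653]  K=[-0.2171; -0.6076]  nu=[-2.8261]  x^+=[0.3449, 1.2883]  P^+=[0.6170 -0.3046; -0.3046 0.4203]

K[1,0] = -0.6076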